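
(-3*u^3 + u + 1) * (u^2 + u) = -3*u^5 - 3*u^4 + u^3 + 2*u^2 + u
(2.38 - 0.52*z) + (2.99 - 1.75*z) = 5.37 - 2.27*z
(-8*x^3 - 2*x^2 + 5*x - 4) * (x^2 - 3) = -8*x^5 - 2*x^4 + 29*x^3 + 2*x^2 - 15*x + 12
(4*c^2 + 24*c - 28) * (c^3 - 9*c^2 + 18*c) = 4*c^5 - 12*c^4 - 172*c^3 + 684*c^2 - 504*c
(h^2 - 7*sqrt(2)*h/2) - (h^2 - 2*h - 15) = -7*sqrt(2)*h/2 + 2*h + 15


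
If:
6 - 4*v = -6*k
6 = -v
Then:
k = -5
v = -6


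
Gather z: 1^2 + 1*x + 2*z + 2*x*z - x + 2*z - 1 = z*(2*x + 4)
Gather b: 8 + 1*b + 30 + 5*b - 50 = 6*b - 12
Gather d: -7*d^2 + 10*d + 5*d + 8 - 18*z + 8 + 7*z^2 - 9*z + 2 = -7*d^2 + 15*d + 7*z^2 - 27*z + 18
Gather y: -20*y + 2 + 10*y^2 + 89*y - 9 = 10*y^2 + 69*y - 7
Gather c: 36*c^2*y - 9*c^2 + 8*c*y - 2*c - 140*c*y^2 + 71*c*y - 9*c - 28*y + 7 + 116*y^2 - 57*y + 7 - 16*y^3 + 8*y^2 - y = c^2*(36*y - 9) + c*(-140*y^2 + 79*y - 11) - 16*y^3 + 124*y^2 - 86*y + 14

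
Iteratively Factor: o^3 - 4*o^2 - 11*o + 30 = (o - 2)*(o^2 - 2*o - 15) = (o - 5)*(o - 2)*(o + 3)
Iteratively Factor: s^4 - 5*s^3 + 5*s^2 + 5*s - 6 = (s - 1)*(s^3 - 4*s^2 + s + 6) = (s - 1)*(s + 1)*(s^2 - 5*s + 6) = (s - 3)*(s - 1)*(s + 1)*(s - 2)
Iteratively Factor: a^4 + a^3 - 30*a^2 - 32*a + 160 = (a - 5)*(a^3 + 6*a^2 - 32) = (a - 5)*(a + 4)*(a^2 + 2*a - 8) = (a - 5)*(a + 4)^2*(a - 2)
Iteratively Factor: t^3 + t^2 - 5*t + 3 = (t - 1)*(t^2 + 2*t - 3) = (t - 1)*(t + 3)*(t - 1)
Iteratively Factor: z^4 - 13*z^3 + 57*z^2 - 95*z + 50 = (z - 2)*(z^3 - 11*z^2 + 35*z - 25) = (z - 5)*(z - 2)*(z^2 - 6*z + 5) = (z - 5)^2*(z - 2)*(z - 1)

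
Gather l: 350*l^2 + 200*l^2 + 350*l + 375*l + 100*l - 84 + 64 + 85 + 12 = 550*l^2 + 825*l + 77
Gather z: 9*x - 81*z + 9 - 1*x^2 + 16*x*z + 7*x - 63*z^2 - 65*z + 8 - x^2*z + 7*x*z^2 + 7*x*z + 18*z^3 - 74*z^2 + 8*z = -x^2 + 16*x + 18*z^3 + z^2*(7*x - 137) + z*(-x^2 + 23*x - 138) + 17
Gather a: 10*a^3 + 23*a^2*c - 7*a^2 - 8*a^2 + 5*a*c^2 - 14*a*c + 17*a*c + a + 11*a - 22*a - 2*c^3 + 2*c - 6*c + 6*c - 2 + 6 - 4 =10*a^3 + a^2*(23*c - 15) + a*(5*c^2 + 3*c - 10) - 2*c^3 + 2*c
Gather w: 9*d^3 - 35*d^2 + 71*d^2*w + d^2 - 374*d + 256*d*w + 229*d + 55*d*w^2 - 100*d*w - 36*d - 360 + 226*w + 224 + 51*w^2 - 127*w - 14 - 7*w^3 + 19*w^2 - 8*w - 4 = 9*d^3 - 34*d^2 - 181*d - 7*w^3 + w^2*(55*d + 70) + w*(71*d^2 + 156*d + 91) - 154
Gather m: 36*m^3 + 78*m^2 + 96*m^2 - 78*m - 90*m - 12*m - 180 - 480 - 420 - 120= 36*m^3 + 174*m^2 - 180*m - 1200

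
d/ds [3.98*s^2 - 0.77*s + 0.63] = 7.96*s - 0.77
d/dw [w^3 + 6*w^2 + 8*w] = 3*w^2 + 12*w + 8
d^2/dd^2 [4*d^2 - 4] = 8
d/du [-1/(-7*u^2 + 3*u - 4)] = (3 - 14*u)/(7*u^2 - 3*u + 4)^2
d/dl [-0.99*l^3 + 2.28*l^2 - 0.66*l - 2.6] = -2.97*l^2 + 4.56*l - 0.66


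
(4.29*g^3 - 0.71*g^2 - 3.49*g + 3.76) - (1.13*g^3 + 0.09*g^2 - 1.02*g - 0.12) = 3.16*g^3 - 0.8*g^2 - 2.47*g + 3.88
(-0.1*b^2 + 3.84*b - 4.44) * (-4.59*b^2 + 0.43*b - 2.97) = 0.459*b^4 - 17.6686*b^3 + 22.3278*b^2 - 13.314*b + 13.1868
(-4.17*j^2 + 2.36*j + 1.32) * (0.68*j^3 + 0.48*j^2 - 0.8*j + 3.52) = -2.8356*j^5 - 0.3968*j^4 + 5.3664*j^3 - 15.9328*j^2 + 7.2512*j + 4.6464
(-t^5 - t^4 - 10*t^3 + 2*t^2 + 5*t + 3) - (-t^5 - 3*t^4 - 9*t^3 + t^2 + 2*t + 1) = 2*t^4 - t^3 + t^2 + 3*t + 2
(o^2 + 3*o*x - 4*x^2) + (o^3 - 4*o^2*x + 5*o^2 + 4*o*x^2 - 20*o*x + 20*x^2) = o^3 - 4*o^2*x + 6*o^2 + 4*o*x^2 - 17*o*x + 16*x^2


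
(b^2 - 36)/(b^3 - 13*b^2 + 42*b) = (b + 6)/(b*(b - 7))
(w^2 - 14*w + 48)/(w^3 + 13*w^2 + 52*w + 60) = (w^2 - 14*w + 48)/(w^3 + 13*w^2 + 52*w + 60)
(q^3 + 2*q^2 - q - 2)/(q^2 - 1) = q + 2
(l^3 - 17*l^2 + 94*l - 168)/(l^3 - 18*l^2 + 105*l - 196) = (l - 6)/(l - 7)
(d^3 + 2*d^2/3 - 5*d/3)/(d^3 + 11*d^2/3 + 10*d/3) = (d - 1)/(d + 2)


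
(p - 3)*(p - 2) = p^2 - 5*p + 6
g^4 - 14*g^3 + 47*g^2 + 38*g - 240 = (g - 8)*(g - 5)*(g - 3)*(g + 2)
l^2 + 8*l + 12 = (l + 2)*(l + 6)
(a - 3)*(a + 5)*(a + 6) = a^3 + 8*a^2 - 3*a - 90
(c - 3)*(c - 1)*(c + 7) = c^3 + 3*c^2 - 25*c + 21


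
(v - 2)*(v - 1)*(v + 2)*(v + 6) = v^4 + 5*v^3 - 10*v^2 - 20*v + 24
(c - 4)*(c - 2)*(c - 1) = c^3 - 7*c^2 + 14*c - 8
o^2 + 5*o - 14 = (o - 2)*(o + 7)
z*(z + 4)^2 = z^3 + 8*z^2 + 16*z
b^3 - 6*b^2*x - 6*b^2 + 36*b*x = b*(b - 6)*(b - 6*x)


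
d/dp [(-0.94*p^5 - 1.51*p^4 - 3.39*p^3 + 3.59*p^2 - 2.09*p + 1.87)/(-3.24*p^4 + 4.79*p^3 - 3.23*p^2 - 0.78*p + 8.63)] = (3.0456*p^8 - 9.0052*p^7 - 9.1079*p^6 + 35.9506*p^5 - 63.5888*p^4 - 2.57940000000001*p^3 - 124.1899*p^2 + 74.0436*p - 16.5781)/(10.4976*p^8 - 31.0392*p^7 + 43.8745*p^6 - 25.889*p^5 - 52.9619*p^4 + 87.7142*p^3 - 55.1414*p^2 - 13.4628*p + 74.4769)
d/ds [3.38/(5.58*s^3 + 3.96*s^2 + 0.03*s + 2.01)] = (-56.5812*s^2 - 26.7696*s - 0.1014)/(5.58*s^3 + 3.96*s^2 + 0.03*s + 2.01)^2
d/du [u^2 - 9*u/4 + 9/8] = 2*u - 9/4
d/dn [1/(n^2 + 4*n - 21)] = 2*(-n - 2)/(n^2 + 4*n - 21)^2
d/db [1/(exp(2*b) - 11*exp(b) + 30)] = (11 - 2*exp(b))*exp(b)/(exp(2*b) - 11*exp(b) + 30)^2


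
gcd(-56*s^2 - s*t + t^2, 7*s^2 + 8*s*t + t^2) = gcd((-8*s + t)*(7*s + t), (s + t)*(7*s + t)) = 7*s + t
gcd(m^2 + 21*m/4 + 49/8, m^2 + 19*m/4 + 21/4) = m + 7/4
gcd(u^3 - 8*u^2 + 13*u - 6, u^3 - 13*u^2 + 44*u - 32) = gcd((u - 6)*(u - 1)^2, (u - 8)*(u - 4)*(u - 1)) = u - 1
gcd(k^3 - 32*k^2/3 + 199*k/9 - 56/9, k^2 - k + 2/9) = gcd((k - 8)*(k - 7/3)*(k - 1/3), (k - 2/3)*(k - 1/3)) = k - 1/3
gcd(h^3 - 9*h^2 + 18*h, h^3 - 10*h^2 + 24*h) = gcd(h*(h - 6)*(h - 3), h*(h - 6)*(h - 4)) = h^2 - 6*h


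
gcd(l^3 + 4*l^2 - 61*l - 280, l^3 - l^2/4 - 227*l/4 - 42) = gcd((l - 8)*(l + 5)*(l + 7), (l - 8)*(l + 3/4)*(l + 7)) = l^2 - l - 56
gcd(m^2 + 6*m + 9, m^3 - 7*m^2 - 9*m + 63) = m + 3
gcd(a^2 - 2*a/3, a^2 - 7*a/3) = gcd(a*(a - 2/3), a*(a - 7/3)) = a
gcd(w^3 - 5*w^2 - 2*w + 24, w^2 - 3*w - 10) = w + 2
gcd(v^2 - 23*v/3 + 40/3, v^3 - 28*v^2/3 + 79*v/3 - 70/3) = v - 5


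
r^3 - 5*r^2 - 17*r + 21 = (r - 7)*(r - 1)*(r + 3)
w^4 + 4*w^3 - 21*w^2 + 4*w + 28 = (w - 2)^2*(w + 1)*(w + 7)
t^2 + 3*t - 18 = (t - 3)*(t + 6)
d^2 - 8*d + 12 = (d - 6)*(d - 2)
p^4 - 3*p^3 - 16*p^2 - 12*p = p*(p - 6)*(p + 1)*(p + 2)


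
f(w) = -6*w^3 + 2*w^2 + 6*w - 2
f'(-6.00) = -666.00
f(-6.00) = 1330.00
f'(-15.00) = -4104.00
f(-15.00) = 20608.00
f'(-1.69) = -52.17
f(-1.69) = 22.53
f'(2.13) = -67.14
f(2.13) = -38.13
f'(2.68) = -112.56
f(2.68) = -87.05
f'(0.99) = -7.68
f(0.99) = 0.08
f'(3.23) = -168.87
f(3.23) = -163.94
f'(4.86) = -399.71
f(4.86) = -614.35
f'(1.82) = -46.34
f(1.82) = -20.63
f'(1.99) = -57.32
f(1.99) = -29.42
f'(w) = -18*w^2 + 4*w + 6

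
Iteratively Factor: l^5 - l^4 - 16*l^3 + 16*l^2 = (l - 4)*(l^4 + 3*l^3 - 4*l^2) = (l - 4)*(l + 4)*(l^3 - l^2) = l*(l - 4)*(l + 4)*(l^2 - l) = l^2*(l - 4)*(l + 4)*(l - 1)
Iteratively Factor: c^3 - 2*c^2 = (c - 2)*(c^2) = c*(c - 2)*(c)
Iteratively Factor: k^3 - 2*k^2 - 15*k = (k - 5)*(k^2 + 3*k) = (k - 5)*(k + 3)*(k)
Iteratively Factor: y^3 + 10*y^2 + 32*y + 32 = (y + 4)*(y^2 + 6*y + 8) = (y + 2)*(y + 4)*(y + 4)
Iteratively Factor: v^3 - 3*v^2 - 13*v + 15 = (v - 5)*(v^2 + 2*v - 3) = (v - 5)*(v + 3)*(v - 1)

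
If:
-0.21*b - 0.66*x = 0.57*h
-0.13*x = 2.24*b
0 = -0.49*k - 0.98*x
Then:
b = -0.0580357142857143*x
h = -1.13651315789474*x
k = -2.0*x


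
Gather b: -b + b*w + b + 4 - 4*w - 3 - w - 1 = b*w - 5*w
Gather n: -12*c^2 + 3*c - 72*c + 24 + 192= -12*c^2 - 69*c + 216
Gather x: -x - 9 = -x - 9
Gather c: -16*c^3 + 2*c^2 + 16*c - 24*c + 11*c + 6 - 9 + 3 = -16*c^3 + 2*c^2 + 3*c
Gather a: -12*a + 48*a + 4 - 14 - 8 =36*a - 18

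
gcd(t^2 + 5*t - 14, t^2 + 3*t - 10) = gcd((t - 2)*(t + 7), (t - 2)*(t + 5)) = t - 2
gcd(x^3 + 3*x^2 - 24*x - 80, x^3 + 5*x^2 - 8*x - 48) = x^2 + 8*x + 16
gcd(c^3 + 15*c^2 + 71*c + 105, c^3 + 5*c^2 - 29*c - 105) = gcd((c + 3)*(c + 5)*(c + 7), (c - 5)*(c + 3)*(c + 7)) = c^2 + 10*c + 21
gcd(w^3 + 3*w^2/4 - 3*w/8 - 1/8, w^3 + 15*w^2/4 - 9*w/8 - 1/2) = w^2 - w/4 - 1/8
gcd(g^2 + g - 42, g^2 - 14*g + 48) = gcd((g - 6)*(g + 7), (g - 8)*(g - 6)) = g - 6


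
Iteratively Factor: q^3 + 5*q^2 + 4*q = (q + 1)*(q^2 + 4*q) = (q + 1)*(q + 4)*(q)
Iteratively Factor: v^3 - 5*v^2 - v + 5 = (v - 1)*(v^2 - 4*v - 5) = (v - 5)*(v - 1)*(v + 1)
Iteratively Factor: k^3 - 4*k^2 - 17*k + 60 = (k + 4)*(k^2 - 8*k + 15) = (k - 5)*(k + 4)*(k - 3)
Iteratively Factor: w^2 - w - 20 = (w + 4)*(w - 5)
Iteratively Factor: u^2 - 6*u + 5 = (u - 1)*(u - 5)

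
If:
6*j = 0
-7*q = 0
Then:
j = 0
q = 0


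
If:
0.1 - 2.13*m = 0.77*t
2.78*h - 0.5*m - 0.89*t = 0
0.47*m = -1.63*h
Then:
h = -0.03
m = 0.10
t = -0.15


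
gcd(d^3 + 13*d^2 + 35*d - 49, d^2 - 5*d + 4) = d - 1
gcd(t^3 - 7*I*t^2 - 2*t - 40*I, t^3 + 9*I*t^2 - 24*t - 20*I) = t + 2*I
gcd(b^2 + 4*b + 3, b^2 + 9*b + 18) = b + 3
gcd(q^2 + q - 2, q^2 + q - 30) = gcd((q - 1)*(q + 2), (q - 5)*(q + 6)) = 1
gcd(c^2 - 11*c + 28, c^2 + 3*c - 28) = c - 4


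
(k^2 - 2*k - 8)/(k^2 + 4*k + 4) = (k - 4)/(k + 2)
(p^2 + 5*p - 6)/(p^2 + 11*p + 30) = (p - 1)/(p + 5)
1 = 1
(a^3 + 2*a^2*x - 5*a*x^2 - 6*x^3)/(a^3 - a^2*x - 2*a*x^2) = (a + 3*x)/a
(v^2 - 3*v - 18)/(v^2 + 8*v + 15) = (v - 6)/(v + 5)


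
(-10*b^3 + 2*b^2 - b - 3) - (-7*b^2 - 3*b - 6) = -10*b^3 + 9*b^2 + 2*b + 3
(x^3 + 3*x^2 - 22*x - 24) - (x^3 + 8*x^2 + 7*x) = -5*x^2 - 29*x - 24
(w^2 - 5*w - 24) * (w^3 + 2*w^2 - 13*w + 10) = w^5 - 3*w^4 - 47*w^3 + 27*w^2 + 262*w - 240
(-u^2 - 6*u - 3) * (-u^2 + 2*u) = u^4 + 4*u^3 - 9*u^2 - 6*u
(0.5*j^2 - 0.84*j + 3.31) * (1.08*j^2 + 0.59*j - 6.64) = 0.54*j^4 - 0.6122*j^3 - 0.2408*j^2 + 7.5305*j - 21.9784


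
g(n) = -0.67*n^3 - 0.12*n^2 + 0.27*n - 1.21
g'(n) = -2.01*n^2 - 0.24*n + 0.27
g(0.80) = -1.41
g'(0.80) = -1.21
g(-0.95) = -1.00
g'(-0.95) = -1.32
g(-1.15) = -0.66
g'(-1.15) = -2.11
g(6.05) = -152.34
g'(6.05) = -74.75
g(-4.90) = 73.41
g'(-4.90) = -46.81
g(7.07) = -242.07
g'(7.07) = -101.90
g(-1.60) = 0.80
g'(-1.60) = -4.49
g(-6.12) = 146.22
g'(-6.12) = -73.54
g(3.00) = -19.57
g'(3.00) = -18.54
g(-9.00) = 475.07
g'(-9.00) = -160.38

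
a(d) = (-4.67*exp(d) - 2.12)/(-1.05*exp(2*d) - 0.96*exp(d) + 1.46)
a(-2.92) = -1.69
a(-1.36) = -2.90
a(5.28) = 0.02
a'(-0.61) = -17.50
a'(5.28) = -0.02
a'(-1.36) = -2.02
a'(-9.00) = 0.00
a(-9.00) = -1.45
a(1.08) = 1.52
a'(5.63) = -0.02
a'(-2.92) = -0.25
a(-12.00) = -1.45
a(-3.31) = -1.61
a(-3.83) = -1.54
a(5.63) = 0.02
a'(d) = (-4.67*exp(d) - 2.12)*(2.1*exp(2*d) + 0.96*exp(d))/(-1.05*exp(2*d) - 0.96*exp(d) + 1.46)^2 - 4.67*exp(d)/(-1.05*exp(2*d) - 0.96*exp(d) + 1.46)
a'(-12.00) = 0.00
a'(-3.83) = -0.09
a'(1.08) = -1.73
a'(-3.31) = -0.16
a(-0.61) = -7.41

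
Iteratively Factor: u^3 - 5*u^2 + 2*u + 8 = (u - 4)*(u^2 - u - 2) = (u - 4)*(u - 2)*(u + 1)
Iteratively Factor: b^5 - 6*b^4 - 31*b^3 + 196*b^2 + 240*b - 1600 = (b - 5)*(b^4 - b^3 - 36*b^2 + 16*b + 320) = (b - 5)*(b + 4)*(b^3 - 5*b^2 - 16*b + 80) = (b - 5)*(b + 4)^2*(b^2 - 9*b + 20) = (b - 5)^2*(b + 4)^2*(b - 4)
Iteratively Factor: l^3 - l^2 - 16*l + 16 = (l + 4)*(l^2 - 5*l + 4) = (l - 1)*(l + 4)*(l - 4)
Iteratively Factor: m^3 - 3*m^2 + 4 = (m - 2)*(m^2 - m - 2) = (m - 2)*(m + 1)*(m - 2)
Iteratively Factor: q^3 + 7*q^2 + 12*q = (q + 3)*(q^2 + 4*q) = q*(q + 3)*(q + 4)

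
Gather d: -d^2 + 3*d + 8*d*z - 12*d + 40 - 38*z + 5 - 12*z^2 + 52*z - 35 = -d^2 + d*(8*z - 9) - 12*z^2 + 14*z + 10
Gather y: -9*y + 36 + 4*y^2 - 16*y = 4*y^2 - 25*y + 36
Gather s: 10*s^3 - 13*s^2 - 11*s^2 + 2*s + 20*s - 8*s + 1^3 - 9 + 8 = 10*s^3 - 24*s^2 + 14*s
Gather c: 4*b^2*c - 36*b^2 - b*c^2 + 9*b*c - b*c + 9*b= -36*b^2 - b*c^2 + 9*b + c*(4*b^2 + 8*b)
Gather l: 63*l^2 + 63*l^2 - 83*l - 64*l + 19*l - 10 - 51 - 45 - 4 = 126*l^2 - 128*l - 110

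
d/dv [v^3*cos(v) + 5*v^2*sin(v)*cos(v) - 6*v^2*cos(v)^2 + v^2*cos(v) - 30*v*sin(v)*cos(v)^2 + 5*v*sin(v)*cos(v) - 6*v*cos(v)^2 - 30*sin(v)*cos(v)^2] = -v^3*sin(v) - v^2*sin(v) + 6*v^2*sin(2*v) + 3*v^2*cos(v) + 5*v^2*cos(2*v) + 11*v*sin(2*v) - 11*v*cos(v)/2 - v*cos(2*v) - 45*v*cos(3*v)/2 - 6*v + 45*sin(v)/2 + 5*sin(2*v)/2 - 15*sin(3*v)/2 - 30*sqrt(2)*sin(v + pi/4) + 45*cos(v)/2 - 3*cos(2*v) - 45*cos(3*v)/2 - 3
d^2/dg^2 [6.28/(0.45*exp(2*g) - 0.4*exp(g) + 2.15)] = ((2.512 - 11.304*exp(g))*(0.45*exp(2*g) - 0.4*exp(g) + 2.15) + 6.28*(0.9*exp(g) - 0.4)*(1.8*exp(g) - 0.8)*exp(g))*exp(g)/(0.45*exp(2*g) - 0.4*exp(g) + 2.15)^3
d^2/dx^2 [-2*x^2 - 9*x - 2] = -4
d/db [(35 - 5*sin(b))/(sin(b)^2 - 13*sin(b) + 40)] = 5*(sin(b)^2 - 14*sin(b) + 51)*cos(b)/(sin(b)^2 - 13*sin(b) + 40)^2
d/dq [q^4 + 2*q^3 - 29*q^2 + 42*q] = 4*q^3 + 6*q^2 - 58*q + 42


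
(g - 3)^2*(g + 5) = g^3 - g^2 - 21*g + 45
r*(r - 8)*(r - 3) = r^3 - 11*r^2 + 24*r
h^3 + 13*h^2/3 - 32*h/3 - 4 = (h - 2)*(h + 1/3)*(h + 6)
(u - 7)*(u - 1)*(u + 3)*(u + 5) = u^4 - 42*u^2 - 64*u + 105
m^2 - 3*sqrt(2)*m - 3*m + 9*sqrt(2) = (m - 3)*(m - 3*sqrt(2))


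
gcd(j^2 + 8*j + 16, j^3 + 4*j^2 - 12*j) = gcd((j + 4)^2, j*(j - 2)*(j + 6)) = 1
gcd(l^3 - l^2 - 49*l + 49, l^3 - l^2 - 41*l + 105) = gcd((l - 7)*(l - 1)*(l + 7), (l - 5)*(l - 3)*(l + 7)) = l + 7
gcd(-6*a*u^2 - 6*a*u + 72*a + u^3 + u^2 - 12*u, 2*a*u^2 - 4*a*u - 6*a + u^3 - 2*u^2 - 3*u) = u - 3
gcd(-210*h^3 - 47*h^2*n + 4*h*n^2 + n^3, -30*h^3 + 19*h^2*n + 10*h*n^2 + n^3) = 30*h^2 + 11*h*n + n^2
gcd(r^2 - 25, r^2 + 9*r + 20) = r + 5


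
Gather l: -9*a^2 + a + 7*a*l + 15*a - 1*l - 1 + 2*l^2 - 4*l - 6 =-9*a^2 + 16*a + 2*l^2 + l*(7*a - 5) - 7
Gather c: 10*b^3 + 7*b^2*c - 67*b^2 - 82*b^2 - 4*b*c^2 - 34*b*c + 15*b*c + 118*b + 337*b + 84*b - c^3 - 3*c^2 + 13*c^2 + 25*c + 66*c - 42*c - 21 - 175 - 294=10*b^3 - 149*b^2 + 539*b - c^3 + c^2*(10 - 4*b) + c*(7*b^2 - 19*b + 49) - 490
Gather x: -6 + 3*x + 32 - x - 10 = 2*x + 16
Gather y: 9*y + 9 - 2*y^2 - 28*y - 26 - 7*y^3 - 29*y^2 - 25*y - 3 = -7*y^3 - 31*y^2 - 44*y - 20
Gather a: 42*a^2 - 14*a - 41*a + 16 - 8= 42*a^2 - 55*a + 8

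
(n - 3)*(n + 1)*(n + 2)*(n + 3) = n^4 + 3*n^3 - 7*n^2 - 27*n - 18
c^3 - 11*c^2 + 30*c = c*(c - 6)*(c - 5)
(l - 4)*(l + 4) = l^2 - 16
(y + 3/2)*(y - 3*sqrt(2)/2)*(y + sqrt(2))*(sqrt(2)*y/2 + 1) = sqrt(2)*y^4/2 + y^3/2 + 3*sqrt(2)*y^3/4 - 2*sqrt(2)*y^2 + 3*y^2/4 - 3*sqrt(2)*y - 3*y - 9/2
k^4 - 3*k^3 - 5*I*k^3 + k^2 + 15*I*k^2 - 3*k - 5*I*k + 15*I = (k - 3)*(k - 5*I)*(k - I)*(k + I)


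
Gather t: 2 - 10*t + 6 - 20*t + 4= 12 - 30*t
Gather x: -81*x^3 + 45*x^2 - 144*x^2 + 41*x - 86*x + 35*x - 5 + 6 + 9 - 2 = -81*x^3 - 99*x^2 - 10*x + 8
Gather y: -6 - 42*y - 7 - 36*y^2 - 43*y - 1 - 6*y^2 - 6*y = -42*y^2 - 91*y - 14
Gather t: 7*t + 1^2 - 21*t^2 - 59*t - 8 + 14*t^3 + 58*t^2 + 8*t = 14*t^3 + 37*t^2 - 44*t - 7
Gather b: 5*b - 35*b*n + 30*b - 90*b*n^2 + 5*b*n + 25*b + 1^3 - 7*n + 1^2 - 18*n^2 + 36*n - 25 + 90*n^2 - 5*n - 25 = b*(-90*n^2 - 30*n + 60) + 72*n^2 + 24*n - 48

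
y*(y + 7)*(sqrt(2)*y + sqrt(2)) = sqrt(2)*y^3 + 8*sqrt(2)*y^2 + 7*sqrt(2)*y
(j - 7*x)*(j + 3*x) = j^2 - 4*j*x - 21*x^2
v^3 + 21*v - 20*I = (v - 4*I)*(v - I)*(v + 5*I)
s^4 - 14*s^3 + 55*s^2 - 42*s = s*(s - 7)*(s - 6)*(s - 1)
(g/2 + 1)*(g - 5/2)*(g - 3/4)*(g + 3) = g^4/2 + 7*g^3/8 - 67*g^2/16 - 81*g/16 + 45/8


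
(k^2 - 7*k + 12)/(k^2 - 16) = (k - 3)/(k + 4)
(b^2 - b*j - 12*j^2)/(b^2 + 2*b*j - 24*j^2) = (b + 3*j)/(b + 6*j)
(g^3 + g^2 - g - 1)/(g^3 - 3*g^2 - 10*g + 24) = (g^3 + g^2 - g - 1)/(g^3 - 3*g^2 - 10*g + 24)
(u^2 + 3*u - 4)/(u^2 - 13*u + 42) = (u^2 + 3*u - 4)/(u^2 - 13*u + 42)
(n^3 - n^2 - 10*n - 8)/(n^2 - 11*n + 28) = (n^2 + 3*n + 2)/(n - 7)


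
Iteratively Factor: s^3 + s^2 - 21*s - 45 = (s + 3)*(s^2 - 2*s - 15) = (s + 3)^2*(s - 5)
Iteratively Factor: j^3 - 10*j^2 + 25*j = (j - 5)*(j^2 - 5*j) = (j - 5)^2*(j)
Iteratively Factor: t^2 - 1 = (t - 1)*(t + 1)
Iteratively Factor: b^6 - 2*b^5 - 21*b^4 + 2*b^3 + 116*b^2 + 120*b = (b - 3)*(b^5 + b^4 - 18*b^3 - 52*b^2 - 40*b) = (b - 3)*(b + 2)*(b^4 - b^3 - 16*b^2 - 20*b) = b*(b - 3)*(b + 2)*(b^3 - b^2 - 16*b - 20) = b*(b - 3)*(b + 2)^2*(b^2 - 3*b - 10) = b*(b - 5)*(b - 3)*(b + 2)^2*(b + 2)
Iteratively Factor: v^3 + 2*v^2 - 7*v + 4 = (v + 4)*(v^2 - 2*v + 1) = (v - 1)*(v + 4)*(v - 1)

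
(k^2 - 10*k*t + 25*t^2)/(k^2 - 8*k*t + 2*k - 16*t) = (k^2 - 10*k*t + 25*t^2)/(k^2 - 8*k*t + 2*k - 16*t)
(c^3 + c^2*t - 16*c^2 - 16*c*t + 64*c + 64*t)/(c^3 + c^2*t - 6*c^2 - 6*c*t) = (c^2 - 16*c + 64)/(c*(c - 6))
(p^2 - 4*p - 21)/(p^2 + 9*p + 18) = (p - 7)/(p + 6)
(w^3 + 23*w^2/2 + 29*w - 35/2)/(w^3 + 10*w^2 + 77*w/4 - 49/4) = 2*(w + 5)/(2*w + 7)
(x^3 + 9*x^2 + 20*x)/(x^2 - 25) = x*(x + 4)/(x - 5)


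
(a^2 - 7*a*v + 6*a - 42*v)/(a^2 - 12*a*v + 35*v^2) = (-a - 6)/(-a + 5*v)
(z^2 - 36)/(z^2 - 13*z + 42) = (z + 6)/(z - 7)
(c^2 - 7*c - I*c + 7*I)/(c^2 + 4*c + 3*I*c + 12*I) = (c^2 - c*(7 + I) + 7*I)/(c^2 + c*(4 + 3*I) + 12*I)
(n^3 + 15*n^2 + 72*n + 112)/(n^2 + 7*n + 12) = (n^2 + 11*n + 28)/(n + 3)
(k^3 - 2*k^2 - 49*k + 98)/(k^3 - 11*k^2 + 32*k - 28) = (k + 7)/(k - 2)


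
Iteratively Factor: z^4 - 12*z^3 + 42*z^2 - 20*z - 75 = (z - 5)*(z^3 - 7*z^2 + 7*z + 15) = (z - 5)*(z + 1)*(z^2 - 8*z + 15) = (z - 5)^2*(z + 1)*(z - 3)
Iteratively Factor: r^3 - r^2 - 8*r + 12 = (r - 2)*(r^2 + r - 6) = (r - 2)^2*(r + 3)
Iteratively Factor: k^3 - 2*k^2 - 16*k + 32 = (k - 4)*(k^2 + 2*k - 8) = (k - 4)*(k - 2)*(k + 4)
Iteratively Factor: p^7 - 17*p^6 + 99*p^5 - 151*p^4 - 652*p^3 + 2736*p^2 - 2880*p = (p)*(p^6 - 17*p^5 + 99*p^4 - 151*p^3 - 652*p^2 + 2736*p - 2880) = p*(p - 4)*(p^5 - 13*p^4 + 47*p^3 + 37*p^2 - 504*p + 720) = p*(p - 4)^2*(p^4 - 9*p^3 + 11*p^2 + 81*p - 180) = p*(p - 4)^2*(p + 3)*(p^3 - 12*p^2 + 47*p - 60) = p*(p - 4)^3*(p + 3)*(p^2 - 8*p + 15) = p*(p - 4)^3*(p - 3)*(p + 3)*(p - 5)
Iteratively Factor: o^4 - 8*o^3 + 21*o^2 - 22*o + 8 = (o - 1)*(o^3 - 7*o^2 + 14*o - 8) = (o - 2)*(o - 1)*(o^2 - 5*o + 4) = (o - 2)*(o - 1)^2*(o - 4)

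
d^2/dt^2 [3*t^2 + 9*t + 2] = 6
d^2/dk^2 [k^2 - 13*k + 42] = 2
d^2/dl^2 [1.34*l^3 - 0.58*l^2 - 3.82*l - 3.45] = 8.04*l - 1.16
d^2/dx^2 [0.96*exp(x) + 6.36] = 0.96*exp(x)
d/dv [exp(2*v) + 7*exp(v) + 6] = (2*exp(v) + 7)*exp(v)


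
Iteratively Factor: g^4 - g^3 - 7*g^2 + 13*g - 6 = (g - 2)*(g^3 + g^2 - 5*g + 3) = (g - 2)*(g - 1)*(g^2 + 2*g - 3) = (g - 2)*(g - 1)*(g + 3)*(g - 1)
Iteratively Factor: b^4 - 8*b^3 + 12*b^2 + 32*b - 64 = (b - 2)*(b^3 - 6*b^2 + 32) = (b - 4)*(b - 2)*(b^2 - 2*b - 8) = (b - 4)^2*(b - 2)*(b + 2)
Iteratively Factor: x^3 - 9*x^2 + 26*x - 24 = (x - 3)*(x^2 - 6*x + 8) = (x - 3)*(x - 2)*(x - 4)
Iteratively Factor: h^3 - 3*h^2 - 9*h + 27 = (h + 3)*(h^2 - 6*h + 9) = (h - 3)*(h + 3)*(h - 3)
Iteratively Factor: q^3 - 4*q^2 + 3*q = (q - 3)*(q^2 - q) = (q - 3)*(q - 1)*(q)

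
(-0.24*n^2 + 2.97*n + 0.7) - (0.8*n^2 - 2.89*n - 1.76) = -1.04*n^2 + 5.86*n + 2.46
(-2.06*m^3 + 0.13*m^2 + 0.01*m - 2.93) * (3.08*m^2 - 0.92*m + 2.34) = -6.3448*m^5 + 2.2956*m^4 - 4.9092*m^3 - 8.7294*m^2 + 2.719*m - 6.8562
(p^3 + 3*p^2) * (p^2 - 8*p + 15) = p^5 - 5*p^4 - 9*p^3 + 45*p^2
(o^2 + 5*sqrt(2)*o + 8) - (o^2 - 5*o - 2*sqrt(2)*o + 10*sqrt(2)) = 5*o + 7*sqrt(2)*o - 10*sqrt(2) + 8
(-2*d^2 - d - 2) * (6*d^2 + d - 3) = -12*d^4 - 8*d^3 - 7*d^2 + d + 6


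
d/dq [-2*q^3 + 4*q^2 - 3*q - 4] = -6*q^2 + 8*q - 3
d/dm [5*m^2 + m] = 10*m + 1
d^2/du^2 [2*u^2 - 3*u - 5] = 4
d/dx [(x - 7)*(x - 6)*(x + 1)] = 3*x^2 - 24*x + 29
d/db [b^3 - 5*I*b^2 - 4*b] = 3*b^2 - 10*I*b - 4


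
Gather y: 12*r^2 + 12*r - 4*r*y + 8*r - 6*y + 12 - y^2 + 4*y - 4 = 12*r^2 + 20*r - y^2 + y*(-4*r - 2) + 8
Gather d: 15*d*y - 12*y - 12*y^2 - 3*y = 15*d*y - 12*y^2 - 15*y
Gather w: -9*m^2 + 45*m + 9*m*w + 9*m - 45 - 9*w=-9*m^2 + 54*m + w*(9*m - 9) - 45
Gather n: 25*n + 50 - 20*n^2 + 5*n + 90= -20*n^2 + 30*n + 140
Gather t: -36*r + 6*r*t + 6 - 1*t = -36*r + t*(6*r - 1) + 6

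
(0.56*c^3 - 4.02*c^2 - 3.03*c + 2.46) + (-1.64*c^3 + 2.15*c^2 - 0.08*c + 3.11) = -1.08*c^3 - 1.87*c^2 - 3.11*c + 5.57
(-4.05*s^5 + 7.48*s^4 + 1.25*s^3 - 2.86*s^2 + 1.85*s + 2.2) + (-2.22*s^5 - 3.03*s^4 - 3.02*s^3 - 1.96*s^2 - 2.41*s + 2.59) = -6.27*s^5 + 4.45*s^4 - 1.77*s^3 - 4.82*s^2 - 0.56*s + 4.79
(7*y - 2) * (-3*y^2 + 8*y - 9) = -21*y^3 + 62*y^2 - 79*y + 18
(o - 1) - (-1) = o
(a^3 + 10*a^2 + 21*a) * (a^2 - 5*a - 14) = a^5 + 5*a^4 - 43*a^3 - 245*a^2 - 294*a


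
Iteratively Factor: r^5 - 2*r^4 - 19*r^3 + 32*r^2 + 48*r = (r)*(r^4 - 2*r^3 - 19*r^2 + 32*r + 48) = r*(r - 3)*(r^3 + r^2 - 16*r - 16) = r*(r - 3)*(r + 1)*(r^2 - 16) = r*(r - 4)*(r - 3)*(r + 1)*(r + 4)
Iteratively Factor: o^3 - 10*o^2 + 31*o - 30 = (o - 5)*(o^2 - 5*o + 6) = (o - 5)*(o - 2)*(o - 3)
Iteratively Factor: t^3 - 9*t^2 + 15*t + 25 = (t + 1)*(t^2 - 10*t + 25) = (t - 5)*(t + 1)*(t - 5)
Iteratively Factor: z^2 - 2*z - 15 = (z - 5)*(z + 3)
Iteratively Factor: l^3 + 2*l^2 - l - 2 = (l + 1)*(l^2 + l - 2) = (l - 1)*(l + 1)*(l + 2)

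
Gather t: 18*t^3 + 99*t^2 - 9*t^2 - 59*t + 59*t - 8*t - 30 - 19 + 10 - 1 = 18*t^3 + 90*t^2 - 8*t - 40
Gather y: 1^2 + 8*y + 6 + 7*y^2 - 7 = 7*y^2 + 8*y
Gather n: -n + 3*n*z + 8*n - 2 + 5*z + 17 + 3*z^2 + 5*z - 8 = n*(3*z + 7) + 3*z^2 + 10*z + 7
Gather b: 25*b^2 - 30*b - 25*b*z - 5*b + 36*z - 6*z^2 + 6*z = 25*b^2 + b*(-25*z - 35) - 6*z^2 + 42*z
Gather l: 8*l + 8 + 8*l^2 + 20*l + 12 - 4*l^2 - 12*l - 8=4*l^2 + 16*l + 12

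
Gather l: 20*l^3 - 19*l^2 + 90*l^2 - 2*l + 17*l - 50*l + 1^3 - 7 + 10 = 20*l^3 + 71*l^2 - 35*l + 4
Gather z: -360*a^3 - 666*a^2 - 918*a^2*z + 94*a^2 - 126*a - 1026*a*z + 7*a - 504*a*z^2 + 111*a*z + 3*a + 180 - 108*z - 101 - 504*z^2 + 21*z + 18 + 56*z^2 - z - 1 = -360*a^3 - 572*a^2 - 116*a + z^2*(-504*a - 448) + z*(-918*a^2 - 915*a - 88) + 96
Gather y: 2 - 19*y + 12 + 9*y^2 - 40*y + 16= 9*y^2 - 59*y + 30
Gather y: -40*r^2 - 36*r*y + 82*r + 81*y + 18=-40*r^2 + 82*r + y*(81 - 36*r) + 18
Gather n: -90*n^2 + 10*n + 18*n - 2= -90*n^2 + 28*n - 2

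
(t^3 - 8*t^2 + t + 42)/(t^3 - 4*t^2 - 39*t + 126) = (t + 2)/(t + 6)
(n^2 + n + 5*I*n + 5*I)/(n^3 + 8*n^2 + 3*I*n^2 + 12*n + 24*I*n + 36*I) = (n^2 + n*(1 + 5*I) + 5*I)/(n^3 + n^2*(8 + 3*I) + n*(12 + 24*I) + 36*I)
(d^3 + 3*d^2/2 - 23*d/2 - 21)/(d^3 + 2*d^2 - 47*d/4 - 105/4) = 2*(d + 2)/(2*d + 5)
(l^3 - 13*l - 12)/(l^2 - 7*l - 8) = (l^2 - l - 12)/(l - 8)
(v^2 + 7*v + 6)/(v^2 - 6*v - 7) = (v + 6)/(v - 7)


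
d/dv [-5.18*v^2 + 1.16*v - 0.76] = 1.16 - 10.36*v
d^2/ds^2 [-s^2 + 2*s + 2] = -2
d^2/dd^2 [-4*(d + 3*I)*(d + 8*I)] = -8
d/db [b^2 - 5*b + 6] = 2*b - 5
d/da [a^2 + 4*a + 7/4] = 2*a + 4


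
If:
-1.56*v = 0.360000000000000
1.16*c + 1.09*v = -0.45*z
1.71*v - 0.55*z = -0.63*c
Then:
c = 0.34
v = -0.23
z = -0.32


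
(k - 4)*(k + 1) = k^2 - 3*k - 4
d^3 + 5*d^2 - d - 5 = (d - 1)*(d + 1)*(d + 5)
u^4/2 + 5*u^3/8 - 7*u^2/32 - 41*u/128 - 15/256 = (u/2 + 1/4)*(u - 3/4)*(u + 1/4)*(u + 5/4)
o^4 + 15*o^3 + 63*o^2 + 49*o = o*(o + 1)*(o + 7)^2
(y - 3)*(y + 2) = y^2 - y - 6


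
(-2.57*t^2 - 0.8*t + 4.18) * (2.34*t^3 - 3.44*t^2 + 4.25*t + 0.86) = -6.0138*t^5 + 6.9688*t^4 + 1.6107*t^3 - 19.9894*t^2 + 17.077*t + 3.5948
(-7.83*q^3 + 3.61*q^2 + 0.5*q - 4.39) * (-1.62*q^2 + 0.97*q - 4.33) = 12.6846*q^5 - 13.4433*q^4 + 36.5956*q^3 - 8.0345*q^2 - 6.4233*q + 19.0087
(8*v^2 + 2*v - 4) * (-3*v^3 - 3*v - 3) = -24*v^5 - 6*v^4 - 12*v^3 - 30*v^2 + 6*v + 12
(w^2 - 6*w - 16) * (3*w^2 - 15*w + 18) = 3*w^4 - 33*w^3 + 60*w^2 + 132*w - 288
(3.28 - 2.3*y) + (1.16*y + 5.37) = 8.65 - 1.14*y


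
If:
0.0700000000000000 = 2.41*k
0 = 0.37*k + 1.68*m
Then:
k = 0.03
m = -0.01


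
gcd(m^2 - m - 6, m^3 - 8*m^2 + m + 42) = m^2 - m - 6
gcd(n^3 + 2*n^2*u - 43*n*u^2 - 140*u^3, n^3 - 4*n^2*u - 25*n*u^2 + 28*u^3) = -n^2 + 3*n*u + 28*u^2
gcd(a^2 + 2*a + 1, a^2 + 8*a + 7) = a + 1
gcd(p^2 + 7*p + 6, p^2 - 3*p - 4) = p + 1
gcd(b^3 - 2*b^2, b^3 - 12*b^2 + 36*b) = b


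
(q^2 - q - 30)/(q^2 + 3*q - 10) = (q - 6)/(q - 2)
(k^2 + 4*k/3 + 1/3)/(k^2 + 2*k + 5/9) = 3*(k + 1)/(3*k + 5)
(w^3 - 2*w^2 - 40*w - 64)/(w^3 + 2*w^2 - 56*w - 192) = (w + 2)/(w + 6)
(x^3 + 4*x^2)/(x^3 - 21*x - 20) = x^2/(x^2 - 4*x - 5)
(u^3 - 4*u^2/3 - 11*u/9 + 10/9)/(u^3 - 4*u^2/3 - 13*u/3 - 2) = (9*u^2 - 21*u + 10)/(3*(3*u^2 - 7*u - 6))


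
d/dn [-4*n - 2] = -4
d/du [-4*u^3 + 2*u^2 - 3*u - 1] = -12*u^2 + 4*u - 3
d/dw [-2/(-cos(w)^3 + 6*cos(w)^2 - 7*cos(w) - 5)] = 2*(3*cos(w)^2 - 12*cos(w) + 7)*sin(w)/(cos(w)^3 - 6*cos(w)^2 + 7*cos(w) + 5)^2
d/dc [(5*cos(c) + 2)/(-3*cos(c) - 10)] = 44*sin(c)/(3*cos(c) + 10)^2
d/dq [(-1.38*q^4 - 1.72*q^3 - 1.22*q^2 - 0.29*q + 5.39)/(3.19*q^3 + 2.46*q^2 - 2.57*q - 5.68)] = (-4.4022*q^6 - 6.7896*q^5 + 10.3004*q^4 + 42.0446*q^3 - 18.4247*q^2 - 12.6596*q + 15.4995)/(10.1761*q^6 + 15.6948*q^5 - 10.345*q^4 - 48.8828*q^3 - 21.3407*q^2 + 29.1952*q + 32.2624)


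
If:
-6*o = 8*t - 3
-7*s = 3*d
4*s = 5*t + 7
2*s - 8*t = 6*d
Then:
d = 49/18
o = 65/18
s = -7/6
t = -7/3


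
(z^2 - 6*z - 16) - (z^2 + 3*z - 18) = 2 - 9*z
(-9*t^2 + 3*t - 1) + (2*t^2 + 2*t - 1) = -7*t^2 + 5*t - 2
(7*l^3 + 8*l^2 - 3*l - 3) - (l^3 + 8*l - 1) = 6*l^3 + 8*l^2 - 11*l - 2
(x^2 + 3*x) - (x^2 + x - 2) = 2*x + 2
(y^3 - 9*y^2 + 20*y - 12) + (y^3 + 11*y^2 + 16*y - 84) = 2*y^3 + 2*y^2 + 36*y - 96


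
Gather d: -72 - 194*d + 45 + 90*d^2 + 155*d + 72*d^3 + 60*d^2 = 72*d^3 + 150*d^2 - 39*d - 27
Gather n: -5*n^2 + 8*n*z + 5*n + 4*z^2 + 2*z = -5*n^2 + n*(8*z + 5) + 4*z^2 + 2*z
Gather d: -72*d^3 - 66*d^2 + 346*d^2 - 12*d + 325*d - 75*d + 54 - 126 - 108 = -72*d^3 + 280*d^2 + 238*d - 180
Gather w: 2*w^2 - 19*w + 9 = 2*w^2 - 19*w + 9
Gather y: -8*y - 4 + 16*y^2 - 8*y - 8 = 16*y^2 - 16*y - 12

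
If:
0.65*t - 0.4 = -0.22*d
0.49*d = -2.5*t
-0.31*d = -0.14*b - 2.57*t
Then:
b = 25.11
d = 4.32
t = -0.85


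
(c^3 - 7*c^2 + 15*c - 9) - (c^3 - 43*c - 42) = -7*c^2 + 58*c + 33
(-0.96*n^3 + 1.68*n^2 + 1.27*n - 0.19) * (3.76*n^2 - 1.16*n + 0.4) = -3.6096*n^5 + 7.4304*n^4 + 2.4424*n^3 - 1.5156*n^2 + 0.7284*n - 0.076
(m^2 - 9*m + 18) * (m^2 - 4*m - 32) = m^4 - 13*m^3 + 22*m^2 + 216*m - 576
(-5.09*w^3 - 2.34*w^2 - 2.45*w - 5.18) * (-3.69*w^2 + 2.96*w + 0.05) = 18.7821*w^5 - 6.4318*w^4 + 1.8596*w^3 + 11.7452*w^2 - 15.4553*w - 0.259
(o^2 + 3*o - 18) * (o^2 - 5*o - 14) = o^4 - 2*o^3 - 47*o^2 + 48*o + 252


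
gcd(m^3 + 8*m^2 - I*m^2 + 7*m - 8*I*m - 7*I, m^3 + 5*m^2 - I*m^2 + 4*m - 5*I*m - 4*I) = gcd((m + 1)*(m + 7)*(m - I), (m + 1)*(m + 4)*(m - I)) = m^2 + m*(1 - I) - I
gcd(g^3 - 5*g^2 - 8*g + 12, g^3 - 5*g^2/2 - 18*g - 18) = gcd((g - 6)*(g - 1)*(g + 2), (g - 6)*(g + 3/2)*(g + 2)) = g^2 - 4*g - 12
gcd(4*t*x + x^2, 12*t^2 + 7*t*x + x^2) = 4*t + x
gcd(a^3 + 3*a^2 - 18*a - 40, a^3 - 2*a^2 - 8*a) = a^2 - 2*a - 8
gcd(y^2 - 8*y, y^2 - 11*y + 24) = y - 8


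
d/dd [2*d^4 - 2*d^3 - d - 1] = 8*d^3 - 6*d^2 - 1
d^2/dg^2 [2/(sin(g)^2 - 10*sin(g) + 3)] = 4*(-2*sin(g)^4 + 15*sin(g)^3 - 41*sin(g)^2 - 45*sin(g) + 97)/(sin(g)^2 - 10*sin(g) + 3)^3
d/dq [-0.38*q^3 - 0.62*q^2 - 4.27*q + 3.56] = -1.14*q^2 - 1.24*q - 4.27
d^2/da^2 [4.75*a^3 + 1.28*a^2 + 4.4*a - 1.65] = 28.5*a + 2.56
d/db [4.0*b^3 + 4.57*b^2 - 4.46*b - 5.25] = 12.0*b^2 + 9.14*b - 4.46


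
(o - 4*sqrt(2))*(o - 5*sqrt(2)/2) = o^2 - 13*sqrt(2)*o/2 + 20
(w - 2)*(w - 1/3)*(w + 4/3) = w^3 - w^2 - 22*w/9 + 8/9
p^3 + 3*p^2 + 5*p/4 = p*(p + 1/2)*(p + 5/2)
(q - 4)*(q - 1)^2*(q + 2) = q^4 - 4*q^3 - 3*q^2 + 14*q - 8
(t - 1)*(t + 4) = t^2 + 3*t - 4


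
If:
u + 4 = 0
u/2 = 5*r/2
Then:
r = -4/5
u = -4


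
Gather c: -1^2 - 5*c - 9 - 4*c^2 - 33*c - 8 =-4*c^2 - 38*c - 18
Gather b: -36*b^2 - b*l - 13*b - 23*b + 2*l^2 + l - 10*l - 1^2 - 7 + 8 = -36*b^2 + b*(-l - 36) + 2*l^2 - 9*l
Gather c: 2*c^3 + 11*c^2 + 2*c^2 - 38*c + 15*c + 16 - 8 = 2*c^3 + 13*c^2 - 23*c + 8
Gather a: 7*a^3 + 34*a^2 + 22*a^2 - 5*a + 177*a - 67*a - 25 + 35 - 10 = 7*a^3 + 56*a^2 + 105*a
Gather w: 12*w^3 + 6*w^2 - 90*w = 12*w^3 + 6*w^2 - 90*w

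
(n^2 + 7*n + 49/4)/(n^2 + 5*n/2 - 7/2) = (n + 7/2)/(n - 1)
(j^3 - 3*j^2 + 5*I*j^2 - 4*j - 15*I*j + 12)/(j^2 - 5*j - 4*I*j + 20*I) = (j^3 + j^2*(-3 + 5*I) - j*(4 + 15*I) + 12)/(j^2 - j*(5 + 4*I) + 20*I)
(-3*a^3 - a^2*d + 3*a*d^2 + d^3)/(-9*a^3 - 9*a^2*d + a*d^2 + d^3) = (a - d)/(3*a - d)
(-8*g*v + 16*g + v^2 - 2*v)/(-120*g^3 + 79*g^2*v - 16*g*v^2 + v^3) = (v - 2)/(15*g^2 - 8*g*v + v^2)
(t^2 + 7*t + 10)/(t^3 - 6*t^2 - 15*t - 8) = (t^2 + 7*t + 10)/(t^3 - 6*t^2 - 15*t - 8)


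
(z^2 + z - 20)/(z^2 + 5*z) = (z - 4)/z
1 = 1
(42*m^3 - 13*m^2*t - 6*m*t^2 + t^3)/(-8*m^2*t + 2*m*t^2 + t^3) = (-21*m^2 - 4*m*t + t^2)/(t*(4*m + t))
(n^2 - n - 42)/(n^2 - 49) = (n + 6)/(n + 7)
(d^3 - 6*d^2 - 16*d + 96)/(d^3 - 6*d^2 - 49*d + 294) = (d^2 - 16)/(d^2 - 49)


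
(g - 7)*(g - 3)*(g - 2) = g^3 - 12*g^2 + 41*g - 42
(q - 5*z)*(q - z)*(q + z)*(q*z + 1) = q^4*z - 5*q^3*z^2 + q^3 - q^2*z^3 - 5*q^2*z + 5*q*z^4 - q*z^2 + 5*z^3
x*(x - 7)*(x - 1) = x^3 - 8*x^2 + 7*x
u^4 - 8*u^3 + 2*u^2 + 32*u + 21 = (u - 7)*(u - 3)*(u + 1)^2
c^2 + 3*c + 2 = (c + 1)*(c + 2)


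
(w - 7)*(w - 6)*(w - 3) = w^3 - 16*w^2 + 81*w - 126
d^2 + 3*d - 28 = (d - 4)*(d + 7)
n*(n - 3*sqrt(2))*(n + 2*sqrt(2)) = n^3 - sqrt(2)*n^2 - 12*n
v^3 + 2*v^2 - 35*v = v*(v - 5)*(v + 7)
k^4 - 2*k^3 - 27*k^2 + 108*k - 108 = (k - 3)^2*(k - 2)*(k + 6)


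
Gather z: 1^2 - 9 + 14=6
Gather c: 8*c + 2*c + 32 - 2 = 10*c + 30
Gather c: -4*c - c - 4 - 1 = -5*c - 5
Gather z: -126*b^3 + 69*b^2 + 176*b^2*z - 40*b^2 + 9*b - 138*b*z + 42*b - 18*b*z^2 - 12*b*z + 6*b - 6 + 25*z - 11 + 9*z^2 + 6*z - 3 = -126*b^3 + 29*b^2 + 57*b + z^2*(9 - 18*b) + z*(176*b^2 - 150*b + 31) - 20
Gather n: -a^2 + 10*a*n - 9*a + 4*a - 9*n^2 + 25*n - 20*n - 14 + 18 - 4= -a^2 - 5*a - 9*n^2 + n*(10*a + 5)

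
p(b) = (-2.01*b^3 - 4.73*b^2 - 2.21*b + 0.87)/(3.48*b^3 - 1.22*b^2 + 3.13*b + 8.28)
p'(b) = (-10.44*b^2 + 2.44*b - 3.13)*(-2.01*b^3 - 4.73*b^2 - 2.21*b + 0.87)/(3.48*b^3 - 1.22*b^2 + 3.13*b + 8.28)^2 + (-6.03*b^2 - 9.46*b - 2.21)/(3.48*b^3 - 1.22*b^2 + 3.13*b + 8.28)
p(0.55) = -0.21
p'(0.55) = -0.80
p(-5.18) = -0.31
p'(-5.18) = 0.04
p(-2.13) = -0.09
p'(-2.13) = 0.11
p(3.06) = -1.02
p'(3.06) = 0.07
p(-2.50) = -0.13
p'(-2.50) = 0.10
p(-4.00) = -0.25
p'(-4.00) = 0.06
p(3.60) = -0.98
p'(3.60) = 0.07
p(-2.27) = -0.11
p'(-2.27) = 0.11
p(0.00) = 0.11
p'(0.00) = -0.31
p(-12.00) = -0.45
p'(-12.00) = 0.01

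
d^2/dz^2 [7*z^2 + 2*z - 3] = 14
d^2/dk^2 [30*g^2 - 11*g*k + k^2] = 2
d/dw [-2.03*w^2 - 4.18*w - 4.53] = -4.06*w - 4.18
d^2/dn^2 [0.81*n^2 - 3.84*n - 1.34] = 1.62000000000000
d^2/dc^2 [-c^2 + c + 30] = -2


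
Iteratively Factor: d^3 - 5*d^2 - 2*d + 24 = (d - 3)*(d^2 - 2*d - 8) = (d - 3)*(d + 2)*(d - 4)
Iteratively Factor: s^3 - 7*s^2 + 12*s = (s - 3)*(s^2 - 4*s) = s*(s - 3)*(s - 4)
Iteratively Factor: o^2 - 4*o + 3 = (o - 1)*(o - 3)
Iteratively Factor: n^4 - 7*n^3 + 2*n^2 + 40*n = (n + 2)*(n^3 - 9*n^2 + 20*n) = (n - 5)*(n + 2)*(n^2 - 4*n) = n*(n - 5)*(n + 2)*(n - 4)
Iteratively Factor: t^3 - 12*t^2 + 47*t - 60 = (t - 5)*(t^2 - 7*t + 12) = (t - 5)*(t - 4)*(t - 3)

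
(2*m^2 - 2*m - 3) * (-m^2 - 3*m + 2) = -2*m^4 - 4*m^3 + 13*m^2 + 5*m - 6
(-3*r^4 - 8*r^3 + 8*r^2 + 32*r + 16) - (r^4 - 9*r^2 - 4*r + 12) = -4*r^4 - 8*r^3 + 17*r^2 + 36*r + 4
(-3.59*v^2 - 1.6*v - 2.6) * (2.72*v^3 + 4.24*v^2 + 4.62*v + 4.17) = -9.7648*v^5 - 19.5736*v^4 - 30.4418*v^3 - 33.3863*v^2 - 18.684*v - 10.842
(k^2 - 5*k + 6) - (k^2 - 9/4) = 33/4 - 5*k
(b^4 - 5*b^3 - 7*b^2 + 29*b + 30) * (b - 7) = b^5 - 12*b^4 + 28*b^3 + 78*b^2 - 173*b - 210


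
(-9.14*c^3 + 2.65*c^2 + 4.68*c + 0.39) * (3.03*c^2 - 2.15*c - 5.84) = -27.6942*c^5 + 27.6805*c^4 + 61.8605*c^3 - 24.3563*c^2 - 28.1697*c - 2.2776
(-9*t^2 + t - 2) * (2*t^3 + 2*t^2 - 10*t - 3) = -18*t^5 - 16*t^4 + 88*t^3 + 13*t^2 + 17*t + 6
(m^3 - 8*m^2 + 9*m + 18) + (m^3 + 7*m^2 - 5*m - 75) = 2*m^3 - m^2 + 4*m - 57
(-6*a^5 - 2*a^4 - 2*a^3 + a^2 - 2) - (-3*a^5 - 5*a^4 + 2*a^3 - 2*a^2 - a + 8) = -3*a^5 + 3*a^4 - 4*a^3 + 3*a^2 + a - 10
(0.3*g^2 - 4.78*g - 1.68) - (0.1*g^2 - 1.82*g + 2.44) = 0.2*g^2 - 2.96*g - 4.12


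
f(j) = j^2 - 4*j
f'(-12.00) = -28.00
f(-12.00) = 192.00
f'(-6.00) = -16.00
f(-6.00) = 60.00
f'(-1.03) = -6.06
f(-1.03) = 5.18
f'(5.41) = 6.82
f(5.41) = 7.63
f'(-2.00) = -8.00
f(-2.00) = 12.00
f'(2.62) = 1.24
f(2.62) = -3.62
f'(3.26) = 2.52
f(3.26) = -2.41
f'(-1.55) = -7.10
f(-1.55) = 8.60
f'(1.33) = -1.34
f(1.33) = -3.55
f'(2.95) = 1.90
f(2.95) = -3.10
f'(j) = 2*j - 4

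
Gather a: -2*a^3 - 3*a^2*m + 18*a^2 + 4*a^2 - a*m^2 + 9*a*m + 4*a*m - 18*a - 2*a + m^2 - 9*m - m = -2*a^3 + a^2*(22 - 3*m) + a*(-m^2 + 13*m - 20) + m^2 - 10*m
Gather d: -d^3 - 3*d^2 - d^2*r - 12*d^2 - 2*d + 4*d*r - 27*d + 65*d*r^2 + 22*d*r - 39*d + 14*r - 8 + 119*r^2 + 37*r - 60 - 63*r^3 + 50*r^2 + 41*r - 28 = -d^3 + d^2*(-r - 15) + d*(65*r^2 + 26*r - 68) - 63*r^3 + 169*r^2 + 92*r - 96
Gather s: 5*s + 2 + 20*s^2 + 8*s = 20*s^2 + 13*s + 2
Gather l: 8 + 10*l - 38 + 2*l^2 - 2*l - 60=2*l^2 + 8*l - 90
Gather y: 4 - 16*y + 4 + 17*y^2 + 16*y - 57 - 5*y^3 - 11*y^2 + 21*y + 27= -5*y^3 + 6*y^2 + 21*y - 22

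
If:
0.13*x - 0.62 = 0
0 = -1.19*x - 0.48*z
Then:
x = 4.77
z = -11.82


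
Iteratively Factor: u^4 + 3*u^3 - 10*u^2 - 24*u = (u + 2)*(u^3 + u^2 - 12*u) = u*(u + 2)*(u^2 + u - 12) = u*(u + 2)*(u + 4)*(u - 3)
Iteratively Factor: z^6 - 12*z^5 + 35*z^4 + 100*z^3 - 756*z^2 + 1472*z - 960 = (z - 5)*(z^5 - 7*z^4 + 100*z^2 - 256*z + 192) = (z - 5)*(z - 2)*(z^4 - 5*z^3 - 10*z^2 + 80*z - 96) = (z - 5)*(z - 2)*(z + 4)*(z^3 - 9*z^2 + 26*z - 24) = (z - 5)*(z - 3)*(z - 2)*(z + 4)*(z^2 - 6*z + 8) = (z - 5)*(z - 3)*(z - 2)^2*(z + 4)*(z - 4)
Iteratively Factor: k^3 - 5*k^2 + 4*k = (k)*(k^2 - 5*k + 4) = k*(k - 1)*(k - 4)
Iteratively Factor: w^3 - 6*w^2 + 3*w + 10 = (w - 5)*(w^2 - w - 2) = (w - 5)*(w - 2)*(w + 1)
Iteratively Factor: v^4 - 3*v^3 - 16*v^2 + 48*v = (v + 4)*(v^3 - 7*v^2 + 12*v) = v*(v + 4)*(v^2 - 7*v + 12) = v*(v - 3)*(v + 4)*(v - 4)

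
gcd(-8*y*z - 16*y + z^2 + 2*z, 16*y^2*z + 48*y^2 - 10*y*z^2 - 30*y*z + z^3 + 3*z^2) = 8*y - z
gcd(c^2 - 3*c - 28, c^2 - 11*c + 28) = c - 7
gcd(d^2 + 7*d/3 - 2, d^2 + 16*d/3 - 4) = d - 2/3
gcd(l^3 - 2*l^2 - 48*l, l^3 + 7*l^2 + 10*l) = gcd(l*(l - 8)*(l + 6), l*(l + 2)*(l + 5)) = l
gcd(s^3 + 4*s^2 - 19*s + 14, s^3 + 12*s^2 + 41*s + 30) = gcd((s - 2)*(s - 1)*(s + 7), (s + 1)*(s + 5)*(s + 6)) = 1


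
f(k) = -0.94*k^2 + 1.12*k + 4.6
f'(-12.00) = 23.68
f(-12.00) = -144.20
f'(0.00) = 1.12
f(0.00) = 4.60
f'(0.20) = 0.74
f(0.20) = 4.79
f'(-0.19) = 1.48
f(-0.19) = 4.35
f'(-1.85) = 4.60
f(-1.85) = -0.69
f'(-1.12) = 3.23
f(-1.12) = 2.17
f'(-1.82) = 4.54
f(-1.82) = -0.55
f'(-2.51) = 5.84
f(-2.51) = -4.13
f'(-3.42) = 7.55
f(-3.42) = -10.23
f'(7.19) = -12.40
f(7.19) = -35.94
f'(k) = 1.12 - 1.88*k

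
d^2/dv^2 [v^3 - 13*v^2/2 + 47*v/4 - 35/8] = 6*v - 13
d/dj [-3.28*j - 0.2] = -3.28000000000000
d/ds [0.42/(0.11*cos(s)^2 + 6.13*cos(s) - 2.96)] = (0.0924*cos(s) + 2.5746)*sin(s)/(0.11*cos(s)^2 + 6.13*cos(s) - 2.96)^2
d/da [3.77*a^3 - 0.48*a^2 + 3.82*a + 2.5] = 11.31*a^2 - 0.96*a + 3.82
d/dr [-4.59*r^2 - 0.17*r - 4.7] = -9.18*r - 0.17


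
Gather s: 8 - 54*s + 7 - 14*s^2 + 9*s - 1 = -14*s^2 - 45*s + 14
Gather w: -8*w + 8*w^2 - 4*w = 8*w^2 - 12*w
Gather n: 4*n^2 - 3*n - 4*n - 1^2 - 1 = 4*n^2 - 7*n - 2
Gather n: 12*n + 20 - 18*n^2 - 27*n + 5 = -18*n^2 - 15*n + 25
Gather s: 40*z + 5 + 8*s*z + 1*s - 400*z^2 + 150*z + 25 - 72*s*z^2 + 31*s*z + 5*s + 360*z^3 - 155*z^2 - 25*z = s*(-72*z^2 + 39*z + 6) + 360*z^3 - 555*z^2 + 165*z + 30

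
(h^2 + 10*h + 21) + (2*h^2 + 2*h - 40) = 3*h^2 + 12*h - 19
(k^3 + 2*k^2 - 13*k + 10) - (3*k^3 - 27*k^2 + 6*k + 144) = -2*k^3 + 29*k^2 - 19*k - 134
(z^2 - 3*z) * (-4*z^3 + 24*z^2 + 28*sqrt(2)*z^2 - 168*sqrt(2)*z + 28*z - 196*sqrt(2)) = -4*z^5 + 36*z^4 + 28*sqrt(2)*z^4 - 252*sqrt(2)*z^3 - 44*z^3 - 84*z^2 + 308*sqrt(2)*z^2 + 588*sqrt(2)*z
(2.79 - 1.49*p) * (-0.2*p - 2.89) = 0.298*p^2 + 3.7481*p - 8.0631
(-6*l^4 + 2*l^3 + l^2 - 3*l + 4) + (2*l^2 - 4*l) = -6*l^4 + 2*l^3 + 3*l^2 - 7*l + 4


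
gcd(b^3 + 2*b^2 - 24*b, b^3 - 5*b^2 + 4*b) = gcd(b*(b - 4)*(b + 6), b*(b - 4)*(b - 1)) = b^2 - 4*b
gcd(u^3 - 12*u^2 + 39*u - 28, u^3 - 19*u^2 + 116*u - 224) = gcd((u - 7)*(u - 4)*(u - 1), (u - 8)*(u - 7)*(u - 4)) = u^2 - 11*u + 28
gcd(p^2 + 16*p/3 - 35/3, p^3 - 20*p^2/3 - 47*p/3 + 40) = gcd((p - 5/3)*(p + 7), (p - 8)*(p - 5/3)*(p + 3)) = p - 5/3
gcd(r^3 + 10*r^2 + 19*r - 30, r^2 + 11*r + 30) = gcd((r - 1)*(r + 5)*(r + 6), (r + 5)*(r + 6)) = r^2 + 11*r + 30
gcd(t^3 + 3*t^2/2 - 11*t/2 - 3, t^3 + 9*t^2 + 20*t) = 1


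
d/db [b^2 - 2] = 2*b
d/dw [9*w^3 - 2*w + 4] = 27*w^2 - 2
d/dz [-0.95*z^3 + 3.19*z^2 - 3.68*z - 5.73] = -2.85*z^2 + 6.38*z - 3.68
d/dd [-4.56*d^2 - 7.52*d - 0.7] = -9.12*d - 7.52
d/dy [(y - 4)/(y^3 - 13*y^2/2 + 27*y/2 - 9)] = 2*(-4*y^3 + 37*y^2 - 104*y + 90)/(4*y^6 - 52*y^5 + 277*y^4 - 774*y^3 + 1197*y^2 - 972*y + 324)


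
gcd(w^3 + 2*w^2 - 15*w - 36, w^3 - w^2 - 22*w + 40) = w - 4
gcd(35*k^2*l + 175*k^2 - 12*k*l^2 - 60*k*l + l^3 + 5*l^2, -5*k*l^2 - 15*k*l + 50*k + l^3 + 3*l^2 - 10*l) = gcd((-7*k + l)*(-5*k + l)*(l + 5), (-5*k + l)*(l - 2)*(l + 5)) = 5*k*l + 25*k - l^2 - 5*l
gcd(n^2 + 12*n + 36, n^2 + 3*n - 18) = n + 6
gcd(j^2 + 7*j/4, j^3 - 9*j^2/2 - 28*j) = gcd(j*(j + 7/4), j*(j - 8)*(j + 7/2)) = j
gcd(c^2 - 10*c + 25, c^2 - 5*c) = c - 5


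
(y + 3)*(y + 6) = y^2 + 9*y + 18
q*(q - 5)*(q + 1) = q^3 - 4*q^2 - 5*q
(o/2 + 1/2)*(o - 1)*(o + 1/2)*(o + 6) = o^4/2 + 13*o^3/4 + o^2 - 13*o/4 - 3/2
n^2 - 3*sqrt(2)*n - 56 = (n - 7*sqrt(2))*(n + 4*sqrt(2))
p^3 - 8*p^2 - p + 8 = (p - 8)*(p - 1)*(p + 1)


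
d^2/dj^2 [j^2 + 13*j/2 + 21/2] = 2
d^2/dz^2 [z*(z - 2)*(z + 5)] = 6*z + 6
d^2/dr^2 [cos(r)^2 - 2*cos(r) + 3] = 2*cos(r) - 2*cos(2*r)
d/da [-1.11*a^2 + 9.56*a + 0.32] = 9.56 - 2.22*a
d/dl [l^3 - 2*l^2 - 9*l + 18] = 3*l^2 - 4*l - 9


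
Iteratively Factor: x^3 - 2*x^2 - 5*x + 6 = (x + 2)*(x^2 - 4*x + 3) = (x - 1)*(x + 2)*(x - 3)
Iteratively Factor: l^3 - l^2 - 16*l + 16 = (l - 4)*(l^2 + 3*l - 4) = (l - 4)*(l - 1)*(l + 4)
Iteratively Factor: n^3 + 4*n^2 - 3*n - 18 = (n + 3)*(n^2 + n - 6) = (n + 3)^2*(n - 2)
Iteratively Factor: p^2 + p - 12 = (p + 4)*(p - 3)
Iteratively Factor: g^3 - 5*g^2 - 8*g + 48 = (g + 3)*(g^2 - 8*g + 16) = (g - 4)*(g + 3)*(g - 4)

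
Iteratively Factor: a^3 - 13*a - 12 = (a + 1)*(a^2 - a - 12) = (a - 4)*(a + 1)*(a + 3)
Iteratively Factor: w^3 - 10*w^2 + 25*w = (w)*(w^2 - 10*w + 25) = w*(w - 5)*(w - 5)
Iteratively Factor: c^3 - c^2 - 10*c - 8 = (c + 2)*(c^2 - 3*c - 4) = (c + 1)*(c + 2)*(c - 4)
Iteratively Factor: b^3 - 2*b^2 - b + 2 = (b + 1)*(b^2 - 3*b + 2) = (b - 2)*(b + 1)*(b - 1)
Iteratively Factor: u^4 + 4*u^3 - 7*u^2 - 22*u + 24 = (u - 2)*(u^3 + 6*u^2 + 5*u - 12) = (u - 2)*(u - 1)*(u^2 + 7*u + 12) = (u - 2)*(u - 1)*(u + 3)*(u + 4)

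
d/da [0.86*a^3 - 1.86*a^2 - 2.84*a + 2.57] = 2.58*a^2 - 3.72*a - 2.84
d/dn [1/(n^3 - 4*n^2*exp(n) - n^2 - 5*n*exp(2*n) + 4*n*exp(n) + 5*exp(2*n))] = (4*n^2*exp(n) - 3*n^2 + 10*n*exp(2*n) + 4*n*exp(n) + 2*n - 5*exp(2*n) - 4*exp(n))/(n^3 - 4*n^2*exp(n) - n^2 - 5*n*exp(2*n) + 4*n*exp(n) + 5*exp(2*n))^2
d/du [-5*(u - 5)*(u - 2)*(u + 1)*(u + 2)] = -20*u^3 + 60*u^2 + 90*u - 80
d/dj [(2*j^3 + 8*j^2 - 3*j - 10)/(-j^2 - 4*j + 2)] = (-2*j^4 - 16*j^3 - 23*j^2 + 12*j - 46)/(j^4 + 8*j^3 + 12*j^2 - 16*j + 4)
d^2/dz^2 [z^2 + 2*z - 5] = 2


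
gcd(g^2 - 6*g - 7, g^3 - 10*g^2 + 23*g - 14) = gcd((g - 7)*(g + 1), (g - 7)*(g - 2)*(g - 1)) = g - 7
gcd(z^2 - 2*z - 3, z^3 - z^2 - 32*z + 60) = 1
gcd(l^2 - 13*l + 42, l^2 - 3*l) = 1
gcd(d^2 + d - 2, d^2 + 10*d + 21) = 1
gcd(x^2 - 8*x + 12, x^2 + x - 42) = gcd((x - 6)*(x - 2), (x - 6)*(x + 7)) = x - 6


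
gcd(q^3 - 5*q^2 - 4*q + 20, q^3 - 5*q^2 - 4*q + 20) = q^3 - 5*q^2 - 4*q + 20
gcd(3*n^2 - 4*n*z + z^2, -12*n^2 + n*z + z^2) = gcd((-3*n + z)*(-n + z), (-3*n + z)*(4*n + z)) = -3*n + z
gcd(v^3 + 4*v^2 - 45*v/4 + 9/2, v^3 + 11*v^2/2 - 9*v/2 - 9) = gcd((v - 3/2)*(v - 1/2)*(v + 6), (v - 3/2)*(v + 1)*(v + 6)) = v^2 + 9*v/2 - 9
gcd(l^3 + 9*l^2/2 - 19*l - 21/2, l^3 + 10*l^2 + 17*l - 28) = l + 7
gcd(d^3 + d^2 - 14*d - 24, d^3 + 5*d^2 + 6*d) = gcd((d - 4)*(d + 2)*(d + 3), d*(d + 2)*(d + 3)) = d^2 + 5*d + 6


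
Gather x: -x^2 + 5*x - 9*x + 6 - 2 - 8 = -x^2 - 4*x - 4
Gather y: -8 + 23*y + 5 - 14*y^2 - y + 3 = -14*y^2 + 22*y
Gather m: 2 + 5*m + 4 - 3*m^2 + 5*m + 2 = -3*m^2 + 10*m + 8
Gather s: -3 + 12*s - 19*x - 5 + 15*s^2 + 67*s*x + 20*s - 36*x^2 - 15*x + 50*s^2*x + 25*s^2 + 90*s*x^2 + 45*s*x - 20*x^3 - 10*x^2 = s^2*(50*x + 40) + s*(90*x^2 + 112*x + 32) - 20*x^3 - 46*x^2 - 34*x - 8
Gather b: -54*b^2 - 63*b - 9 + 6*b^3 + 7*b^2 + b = 6*b^3 - 47*b^2 - 62*b - 9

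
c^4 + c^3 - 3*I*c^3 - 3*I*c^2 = c^2*(c + 1)*(c - 3*I)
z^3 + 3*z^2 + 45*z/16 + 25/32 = (z + 1/2)*(z + 5/4)^2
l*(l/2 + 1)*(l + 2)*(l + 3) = l^4/2 + 7*l^3/2 + 8*l^2 + 6*l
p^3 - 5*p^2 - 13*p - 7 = (p - 7)*(p + 1)^2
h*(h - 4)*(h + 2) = h^3 - 2*h^2 - 8*h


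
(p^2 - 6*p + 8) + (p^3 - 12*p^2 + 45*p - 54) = p^3 - 11*p^2 + 39*p - 46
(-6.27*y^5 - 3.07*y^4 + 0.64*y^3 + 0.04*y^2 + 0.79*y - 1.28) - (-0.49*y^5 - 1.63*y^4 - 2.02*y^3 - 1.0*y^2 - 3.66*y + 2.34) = -5.78*y^5 - 1.44*y^4 + 2.66*y^3 + 1.04*y^2 + 4.45*y - 3.62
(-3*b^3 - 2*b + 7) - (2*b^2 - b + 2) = -3*b^3 - 2*b^2 - b + 5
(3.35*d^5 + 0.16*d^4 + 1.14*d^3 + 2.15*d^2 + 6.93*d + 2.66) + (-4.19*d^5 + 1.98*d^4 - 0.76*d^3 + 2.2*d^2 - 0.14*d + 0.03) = -0.84*d^5 + 2.14*d^4 + 0.38*d^3 + 4.35*d^2 + 6.79*d + 2.69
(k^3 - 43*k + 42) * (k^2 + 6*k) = k^5 + 6*k^4 - 43*k^3 - 216*k^2 + 252*k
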